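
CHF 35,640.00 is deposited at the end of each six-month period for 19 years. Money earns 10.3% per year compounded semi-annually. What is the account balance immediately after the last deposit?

This is an ordinary annuity: 38 deposits of CHF 35,640.00 at the end of each six-month period.
Periodic rate r = 0.103/2 per half-year; n is counted in half-years.
FV = PMT × [((1+r)^n − 1)/r] = 35,640 × [(1+r)^38 − 1] / r = CHF 3,973,297.87

CHF 3,973,297.87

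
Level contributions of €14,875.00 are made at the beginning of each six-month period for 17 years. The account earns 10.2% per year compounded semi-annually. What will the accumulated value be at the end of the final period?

This is an annuity due: 34 deposits of €14,875.00 at the beginning of each six-month period.
Periodic rate r = 0.102/2 per half-year; n is counted in half-years.
FV = PMT × [((1+r)^n − 1)/r] × (1+r) = 14,875 × [(1+r)^34 − 1] / r × (1+r) = €1,356,801.50

€1,356,801.50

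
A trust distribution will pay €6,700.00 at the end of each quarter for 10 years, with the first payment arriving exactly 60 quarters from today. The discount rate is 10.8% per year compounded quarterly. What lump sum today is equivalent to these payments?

€33,777.79

Ordinary annuity of 40 payments, first payment at period 60.
Periodic rate r = 0.108/4 per quarter; n is counted in quarters.
The ordinary-annuity PV formula values the stream one period before the first payment (period 59); discount that back 59 periods:
PV₀ = 6,700 × [1 − (1+r)^−40] / r × (1+r)^−59 = €33,777.79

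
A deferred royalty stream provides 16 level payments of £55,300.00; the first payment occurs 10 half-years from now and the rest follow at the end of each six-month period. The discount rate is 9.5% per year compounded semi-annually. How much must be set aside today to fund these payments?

Ordinary annuity of 16 payments, first payment at period 10.
Periodic rate r = 0.095/2 per half-year; n is counted in half-years.
The ordinary-annuity PV formula values the stream one period before the first payment (period 9); discount that back 9 periods:
PV₀ = 55,300 × [1 − (1+r)^−16] / r × (1+r)^−9 = £401,829.14

£401,829.14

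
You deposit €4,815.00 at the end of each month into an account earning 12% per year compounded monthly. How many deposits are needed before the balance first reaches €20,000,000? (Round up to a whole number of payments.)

377 payments

Periodic rate r = 0.12/12 per month; n is counted in months.
Ordinary annuity FV: 20,000,000 = 4,815 × [((1+r)^n − 1)/r].
(1+r)^n = 1 + 20,000,000 × r / 4,815, so n = ln(1 + 20,000,000·r/4,815) / ln(1+r) = 376.91.
Round up to a whole number of payments: n = 377.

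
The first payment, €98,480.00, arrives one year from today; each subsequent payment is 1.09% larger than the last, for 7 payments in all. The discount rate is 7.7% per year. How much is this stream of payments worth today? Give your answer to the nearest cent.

€533,564.11

Periodic rate r = 0.077 per year.
Growing ordinary annuity: PV = PMT₁ × [1 − ((1+g)/(1+r))^n] / (r − g) = 98,480 × [1 − ((1+0.0109)/(1+r))^7] / (r − 0.0109) = €533,564.11.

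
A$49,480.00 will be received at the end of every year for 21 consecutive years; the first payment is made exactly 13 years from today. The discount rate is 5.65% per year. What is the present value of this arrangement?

Ordinary annuity of 21 payments, first payment at period 13.
Periodic rate r = 0.0565 per year.
The ordinary-annuity PV formula values the stream one period before the first payment (period 12); discount that back 12 periods:
PV₀ = 49,480 × [1 − (1+r)^−21] / r × (1+r)^−12 = A$310,055.87

A$310,055.87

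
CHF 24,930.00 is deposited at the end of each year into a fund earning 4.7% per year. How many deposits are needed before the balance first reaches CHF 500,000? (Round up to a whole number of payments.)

Periodic rate r = 0.047 per year.
Ordinary annuity FV: 500,000 = 24,930 × [((1+r)^n − 1)/r].
(1+r)^n = 1 + 500,000 × r / 24,930, so n = ln(1 + 500,000·r/24,930) / ln(1+r) = 14.46.
Round up to a whole number of payments: n = 15.

15 payments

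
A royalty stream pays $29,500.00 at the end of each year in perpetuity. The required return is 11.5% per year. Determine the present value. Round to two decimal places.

$256,521.74

Periodic rate r = 0.115 per year.
Level perpetuity: PV = PMT / r = 29,500 / (0.115) = $256,521.74.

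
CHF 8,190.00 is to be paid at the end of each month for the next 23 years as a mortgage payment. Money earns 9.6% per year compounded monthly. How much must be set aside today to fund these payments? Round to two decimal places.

CHF 910,226.17

This is an ordinary annuity: 276 payments of CHF 8,190.00 at the end of each month.
Periodic rate r = 0.096/12 per month; n is counted in months.
PV = PMT × [(1 − (1+r)^−n)/r] = 8,190 × [1 − (1+r)^−276] / r = CHF 910,226.17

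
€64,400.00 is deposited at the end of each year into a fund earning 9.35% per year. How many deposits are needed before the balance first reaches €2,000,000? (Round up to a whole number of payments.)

Periodic rate r = 0.0935 per year.
Ordinary annuity FV: 2,000,000 = 64,400 × [((1+r)^n − 1)/r].
(1+r)^n = 1 + 2,000,000 × r / 64,400, so n = ln(1 + 2,000,000·r/64,400) / ln(1+r) = 15.24.
Round up to a whole number of payments: n = 16.

16 payments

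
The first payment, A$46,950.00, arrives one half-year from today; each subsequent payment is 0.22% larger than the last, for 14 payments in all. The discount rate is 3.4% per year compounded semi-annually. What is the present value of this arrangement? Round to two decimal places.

Periodic rate r = 0.034/2 per half-year; n is counted in half-years.
Growing ordinary annuity: PV = PMT₁ × [1 − ((1+g)/(1+r))^n] / (r − g) = 46,950 × [1 − ((1+0.0022)/(1+r))^14] / (r − 0.0022) = A$588,597.10.

A$588,597.10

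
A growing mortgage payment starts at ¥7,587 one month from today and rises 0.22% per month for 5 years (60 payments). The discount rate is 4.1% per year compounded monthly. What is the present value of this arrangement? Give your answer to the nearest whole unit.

Periodic rate r = 0.041/12 per month; n is counted in months.
Growing ordinary annuity: PV = PMT₁ × [1 − ((1+g)/(1+r))^n] / (r − g) = 7,587 × [1 − ((1+0.0022)/(1+r))^60] / (r − 0.0022) = ¥437,816.

¥437,816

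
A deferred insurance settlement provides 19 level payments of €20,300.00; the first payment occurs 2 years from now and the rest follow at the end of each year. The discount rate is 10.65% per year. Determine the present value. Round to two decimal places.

Ordinary annuity of 19 payments, first payment at period 2.
Periodic rate r = 0.1065 per year.
The ordinary-annuity PV formula values the stream one period before the first payment (period 1); discount that back 1 periods:
PV₀ = 20,300 × [1 − (1+r)^−19] / r × (1+r)^−1 = €147,080.58

€147,080.58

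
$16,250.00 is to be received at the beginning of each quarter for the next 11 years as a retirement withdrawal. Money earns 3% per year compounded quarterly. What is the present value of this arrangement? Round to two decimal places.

$611,632.46

This is an annuity due: 44 payments of $16,250.00 at the beginning of each quarter.
Periodic rate r = 0.03/4 per quarter; n is counted in quarters.
PV = PMT × [(1 − (1+r)^−n)/r] × (1+r) = 16,250 × [1 − (1+r)^−44] / r × (1+r) = $611,632.46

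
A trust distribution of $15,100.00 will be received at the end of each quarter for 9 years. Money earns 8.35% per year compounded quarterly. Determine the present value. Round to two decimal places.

$379,527.86

This is an ordinary annuity: 36 payments of $15,100.00 at the end of each quarter.
Periodic rate r = 0.0835/4 per quarter; n is counted in quarters.
PV = PMT × [(1 − (1+r)^−n)/r] = 15,100 × [1 − (1+r)^−36] / r = $379,527.86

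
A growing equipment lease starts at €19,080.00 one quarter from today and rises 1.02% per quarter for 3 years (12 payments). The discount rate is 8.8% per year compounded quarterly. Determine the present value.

Periodic rate r = 0.088/4 per quarter; n is counted in quarters.
Growing ordinary annuity: PV = PMT₁ × [1 − ((1+g)/(1+r))^n] / (r − g) = 19,080 × [1 − ((1+0.0102)/(1+r))^12] / (r − 0.0102) = €210,338.24.

€210,338.24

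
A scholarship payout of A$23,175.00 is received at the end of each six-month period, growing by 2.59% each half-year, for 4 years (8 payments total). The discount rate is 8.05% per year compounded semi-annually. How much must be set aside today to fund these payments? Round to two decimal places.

Periodic rate r = 0.0805/2 per half-year; n is counted in half-years.
Growing ordinary annuity: PV = PMT₁ × [1 − ((1+g)/(1+r))^n] / (r − g) = 23,175 × [1 − ((1+0.0259)/(1+r))^8] / (r − 0.0259) = A$169,854.68.

A$169,854.68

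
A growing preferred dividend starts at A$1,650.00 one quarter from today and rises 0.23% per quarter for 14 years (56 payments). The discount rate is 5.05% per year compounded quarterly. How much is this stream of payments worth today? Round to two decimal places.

Periodic rate r = 0.0505/4 per quarter; n is counted in quarters.
Growing ordinary annuity: PV = PMT₁ × [1 − ((1+g)/(1+r))^n] / (r − g) = 1,650 × [1 − ((1+0.0023)/(1+r))^56] / (r − 0.0023) = A$69,785.54.

A$69,785.54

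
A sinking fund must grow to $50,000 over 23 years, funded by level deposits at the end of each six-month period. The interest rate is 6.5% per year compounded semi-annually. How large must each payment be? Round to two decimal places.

Level ordinary annuity; solve FV = PMT × [((1+r)^n − 1)/r] for PMT.
Periodic rate r = 0.065/2 per half-year; n is counted in half-years.
With n = 46: PMT = 50,000 / ([((1+r)^n − 1)/r]) = $484.42

$484.42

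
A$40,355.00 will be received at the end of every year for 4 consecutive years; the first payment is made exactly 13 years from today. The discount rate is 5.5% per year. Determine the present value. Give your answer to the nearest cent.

Ordinary annuity of 4 payments, first payment at period 13.
Periodic rate r = 0.055 per year.
The ordinary-annuity PV formula values the stream one period before the first payment (period 12); discount that back 12 periods:
PV₀ = 40,355 × [1 − (1+r)^−4] / r × (1+r)^−12 = A$74,400.26

A$74,400.26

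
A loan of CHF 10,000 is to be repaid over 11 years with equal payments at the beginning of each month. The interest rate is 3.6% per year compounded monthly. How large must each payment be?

CHF 91.58

Level annuity due; solve PV = PMT × [(1 − (1+r)^−n)/r] × (1+r) for PMT.
Periodic rate r = 0.036/12 per month; n is counted in months.
With n = 132: PMT = 10,000 / ([(1 − (1+r)^−n)/r] × (1+r)) = CHF 91.58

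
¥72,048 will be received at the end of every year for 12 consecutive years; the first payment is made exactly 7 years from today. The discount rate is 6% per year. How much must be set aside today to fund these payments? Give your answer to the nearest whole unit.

Ordinary annuity of 12 payments, first payment at period 7.
Periodic rate r = 0.06 per year.
The ordinary-annuity PV formula values the stream one period before the first payment (period 6); discount that back 6 periods:
PV₀ = 72,048 × [1 − (1+r)^−12] / r × (1+r)^−6 = ¥425,824

¥425,824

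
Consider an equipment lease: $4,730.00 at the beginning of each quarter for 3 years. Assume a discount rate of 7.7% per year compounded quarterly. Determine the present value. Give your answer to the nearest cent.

$51,219.90

This is an annuity due: 12 payments of $4,730.00 at the beginning of each quarter.
Periodic rate r = 0.077/4 per quarter; n is counted in quarters.
PV = PMT × [(1 − (1+r)^−n)/r] × (1+r) = 4,730 × [1 − (1+r)^−12] / r × (1+r) = $51,219.90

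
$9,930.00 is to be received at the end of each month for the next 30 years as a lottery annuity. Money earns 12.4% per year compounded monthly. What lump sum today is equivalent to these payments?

$937,230.87

This is an ordinary annuity: 360 payments of $9,930.00 at the end of each month.
Periodic rate r = 0.124/12 per month; n is counted in months.
PV = PMT × [(1 − (1+r)^−n)/r] = 9,930 × [1 − (1+r)^−360] / r = $937,230.87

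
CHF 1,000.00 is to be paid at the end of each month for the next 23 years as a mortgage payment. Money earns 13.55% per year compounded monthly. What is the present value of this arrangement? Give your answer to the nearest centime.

This is an ordinary annuity: 276 payments of CHF 1,000.00 at the end of each month.
Periodic rate r = 0.1355/12 per month; n is counted in months.
PV = PMT × [(1 − (1+r)^−n)/r] = 1,000 × [1 − (1+r)^−276] / r = CHF 84,567.44

CHF 84,567.44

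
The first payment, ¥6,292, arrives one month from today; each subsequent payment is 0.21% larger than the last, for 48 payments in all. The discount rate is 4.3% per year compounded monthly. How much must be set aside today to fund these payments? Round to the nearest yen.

¥290,718

Periodic rate r = 0.043/12 per month; n is counted in months.
Growing ordinary annuity: PV = PMT₁ × [1 − ((1+g)/(1+r))^n] / (r − g) = 6,292 × [1 − ((1+0.0021)/(1+r))^48] / (r − 0.0021) = ¥290,718.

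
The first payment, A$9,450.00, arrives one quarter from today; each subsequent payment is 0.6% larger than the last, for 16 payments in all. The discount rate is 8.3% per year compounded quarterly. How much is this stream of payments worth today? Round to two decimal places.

Periodic rate r = 0.083/4 per quarter; n is counted in quarters.
Growing ordinary annuity: PV = PMT₁ × [1 − ((1+g)/(1+r))^n] / (r − g) = 9,450 × [1 − ((1+0.006)/(1+r))^16] / (r − 0.006) = A$133,106.43.

A$133,106.43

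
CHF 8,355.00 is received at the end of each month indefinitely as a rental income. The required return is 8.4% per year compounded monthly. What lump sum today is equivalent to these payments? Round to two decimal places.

Periodic rate r = 0.084/12 per month.
Level perpetuity: PV = PMT / r = 8,355 / (0.084/12) = CHF 1,193,571.43.

CHF 1,193,571.43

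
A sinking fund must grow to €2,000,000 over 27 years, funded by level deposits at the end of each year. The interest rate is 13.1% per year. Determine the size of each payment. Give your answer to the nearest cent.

Level ordinary annuity; solve FV = PMT × [((1+r)^n − 1)/r] for PMT.
Periodic rate r = 0.131 per year.
With n = 27: PMT = 2,000,000 / ([((1+r)^n − 1)/r]) = €9,789.08

€9,789.08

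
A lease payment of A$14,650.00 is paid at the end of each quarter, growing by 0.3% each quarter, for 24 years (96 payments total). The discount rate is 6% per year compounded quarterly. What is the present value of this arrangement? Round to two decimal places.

Periodic rate r = 0.06/4 per quarter; n is counted in quarters.
Growing ordinary annuity: PV = PMT₁ × [1 − ((1+g)/(1+r))^n] / (r − g) = 14,650 × [1 − ((1+0.003)/(1+r))^96] / (r − 0.003) = A$831,065.59.

A$831,065.59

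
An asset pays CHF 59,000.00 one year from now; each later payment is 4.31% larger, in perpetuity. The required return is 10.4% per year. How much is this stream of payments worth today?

CHF 968,801.31

Periodic rate r = 0.104 per year.
Growing perpetuity (Gordon): PV = PMT₁ / (r − g) = 59,000 / (r − 0.0431) = CHF 968,801.31.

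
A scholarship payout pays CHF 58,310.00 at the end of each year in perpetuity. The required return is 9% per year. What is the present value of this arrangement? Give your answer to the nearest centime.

Periodic rate r = 0.09 per year.
Level perpetuity: PV = PMT / r = 58,310 / (0.09) = CHF 647,888.89.

CHF 647,888.89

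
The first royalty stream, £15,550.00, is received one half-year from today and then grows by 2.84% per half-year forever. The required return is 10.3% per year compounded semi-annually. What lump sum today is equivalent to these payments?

Periodic rate r = 0.103/2 per half-year.
Growing perpetuity (Gordon): PV = PMT₁ / (r − g) = 15,550 / (r − 0.0284) = £673,160.17.

£673,160.17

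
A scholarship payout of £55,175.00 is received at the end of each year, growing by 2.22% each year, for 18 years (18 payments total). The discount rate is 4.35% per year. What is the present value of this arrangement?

£803,294.10

Periodic rate r = 0.0435 per year.
Growing ordinary annuity: PV = PMT₁ × [1 − ((1+g)/(1+r))^n] / (r − g) = 55,175 × [1 − ((1+0.0222)/(1+r))^18] / (r − 0.0222) = £803,294.10.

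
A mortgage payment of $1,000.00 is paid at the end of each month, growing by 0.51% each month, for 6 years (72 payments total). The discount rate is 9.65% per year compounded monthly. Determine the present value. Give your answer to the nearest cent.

$64,505.65

Periodic rate r = 0.0965/12 per month; n is counted in months.
Growing ordinary annuity: PV = PMT₁ × [1 − ((1+g)/(1+r))^n] / (r − g) = 1,000 × [1 − ((1+0.0051)/(1+r))^72] / (r − 0.0051) = $64,505.65.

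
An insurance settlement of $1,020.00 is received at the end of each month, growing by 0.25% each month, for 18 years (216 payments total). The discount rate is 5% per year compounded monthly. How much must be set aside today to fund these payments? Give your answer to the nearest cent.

$184,511.15

Periodic rate r = 0.05/12 per month; n is counted in months.
Growing ordinary annuity: PV = PMT₁ × [1 − ((1+g)/(1+r))^n] / (r − g) = 1,020 × [1 − ((1+0.0025)/(1+r))^216] / (r − 0.0025) = $184,511.15.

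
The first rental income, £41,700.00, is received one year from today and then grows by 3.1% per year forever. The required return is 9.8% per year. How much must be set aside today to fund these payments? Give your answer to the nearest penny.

Periodic rate r = 0.098 per year.
Growing perpetuity (Gordon): PV = PMT₁ / (r − g) = 41,700 / (r − 0.031) = £622,388.06.

£622,388.06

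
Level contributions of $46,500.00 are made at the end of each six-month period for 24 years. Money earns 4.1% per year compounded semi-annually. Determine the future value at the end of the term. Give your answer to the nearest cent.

$3,739,618.81

This is an ordinary annuity: 48 deposits of $46,500.00 at the end of each six-month period.
Periodic rate r = 0.041/2 per half-year; n is counted in half-years.
FV = PMT × [((1+r)^n − 1)/r] = 46,500 × [(1+r)^48 − 1] / r = $3,739,618.81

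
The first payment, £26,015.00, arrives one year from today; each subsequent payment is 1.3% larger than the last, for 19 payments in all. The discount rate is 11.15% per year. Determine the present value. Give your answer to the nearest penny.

Periodic rate r = 0.1115 per year.
Growing ordinary annuity: PV = PMT₁ × [1 − ((1+g)/(1+r))^n] / (r − g) = 26,015 × [1 − ((1+0.013)/(1+r))^19] / (r − 0.013) = £218,812.82.

£218,812.82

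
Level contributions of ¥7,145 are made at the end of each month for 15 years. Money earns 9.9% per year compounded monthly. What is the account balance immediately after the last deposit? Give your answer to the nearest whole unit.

This is an ordinary annuity: 180 deposits of ¥7,145 at the end of each month.
Periodic rate r = 0.099/12 per month; n is counted in months.
FV = PMT × [((1+r)^n − 1)/r] = 7,145 × [(1+r)^180 − 1] / r = ¥2,934,344

¥2,934,344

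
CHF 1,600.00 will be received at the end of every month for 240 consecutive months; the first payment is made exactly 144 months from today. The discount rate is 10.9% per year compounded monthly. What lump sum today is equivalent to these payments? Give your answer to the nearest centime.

Ordinary annuity of 240 payments, first payment at period 144.
Periodic rate r = 0.109/12 per month; n is counted in months.
The ordinary-annuity PV formula values the stream one period before the first payment (period 143); discount that back 143 periods:
PV₀ = 1,600 × [1 − (1+r)^−240] / r × (1+r)^−143 = CHF 42,821.76

CHF 42,821.76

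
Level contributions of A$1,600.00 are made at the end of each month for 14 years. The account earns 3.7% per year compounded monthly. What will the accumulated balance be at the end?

This is an ordinary annuity: 168 deposits of A$1,600.00 at the end of each month.
Periodic rate r = 0.037/12 per month; n is counted in months.
FV = PMT × [((1+r)^n − 1)/r] = 1,600 × [(1+r)^168 − 1] / r = A$351,479.19

A$351,479.19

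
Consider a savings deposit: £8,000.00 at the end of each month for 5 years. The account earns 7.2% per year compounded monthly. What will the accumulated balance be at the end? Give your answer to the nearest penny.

£575,717.88

This is an ordinary annuity: 60 deposits of £8,000.00 at the end of each month.
Periodic rate r = 0.072/12 per month; n is counted in months.
FV = PMT × [((1+r)^n − 1)/r] = 8,000 × [(1+r)^60 − 1] / r = £575,717.88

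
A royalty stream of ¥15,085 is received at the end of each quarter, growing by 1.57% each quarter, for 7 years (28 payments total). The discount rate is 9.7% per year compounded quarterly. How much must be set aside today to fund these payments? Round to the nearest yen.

¥369,101

Periodic rate r = 0.097/4 per quarter; n is counted in quarters.
Growing ordinary annuity: PV = PMT₁ × [1 − ((1+g)/(1+r))^n] / (r − g) = 15,085 × [1 − ((1+0.0157)/(1+r))^28] / (r − 0.0157) = ¥369,101.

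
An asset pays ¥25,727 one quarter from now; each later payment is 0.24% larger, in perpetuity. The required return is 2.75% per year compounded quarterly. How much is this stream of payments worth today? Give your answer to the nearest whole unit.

Periodic rate r = 0.0275/4 per quarter.
Growing perpetuity (Gordon): PV = PMT₁ / (r − g) = 25,727 / (r − 0.0024) = ¥5,749,050.

¥5,749,050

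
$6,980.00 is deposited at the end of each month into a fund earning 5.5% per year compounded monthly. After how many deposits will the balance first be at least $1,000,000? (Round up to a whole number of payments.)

Periodic rate r = 0.055/12 per month; n is counted in months.
Ordinary annuity FV: 1,000,000 = 6,980 × [((1+r)^n − 1)/r].
(1+r)^n = 1 + 1,000,000 × r / 6,980, so n = ln(1 + 1,000,000·r/6,980) / ln(1+r) = 110.39.
Round up to a whole number of payments: n = 111.

111 payments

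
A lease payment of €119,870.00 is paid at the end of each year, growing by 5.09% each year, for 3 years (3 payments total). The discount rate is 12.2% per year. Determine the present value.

Periodic rate r = 0.122 per year.
Growing ordinary annuity: PV = PMT₁ × [1 − ((1+g)/(1+r))^n] / (r − g) = 119,870 × [1 − ((1+0.0509)/(1+r))^3] / (r − 0.0509) = €300,626.77.

€300,626.77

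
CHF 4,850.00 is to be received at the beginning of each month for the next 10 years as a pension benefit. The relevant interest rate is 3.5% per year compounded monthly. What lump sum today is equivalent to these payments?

This is an annuity due: 120 payments of CHF 4,850.00 at the beginning of each month.
Periodic rate r = 0.035/12 per month; n is counted in months.
PV = PMT × [(1 − (1+r)^−n)/r] × (1+r) = 4,850 × [1 − (1+r)^−120] / r × (1+r) = CHF 491,894.94

CHF 491,894.94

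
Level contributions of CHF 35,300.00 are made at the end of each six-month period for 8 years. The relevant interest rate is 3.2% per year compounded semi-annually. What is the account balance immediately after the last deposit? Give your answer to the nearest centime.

This is an ordinary annuity: 16 deposits of CHF 35,300.00 at the end of each six-month period.
Periodic rate r = 0.032/2 per half-year; n is counted in half-years.
FV = PMT × [((1+r)^n − 1)/r] = 35,300 × [(1+r)^16 − 1] / r = CHF 637,910.17

CHF 637,910.17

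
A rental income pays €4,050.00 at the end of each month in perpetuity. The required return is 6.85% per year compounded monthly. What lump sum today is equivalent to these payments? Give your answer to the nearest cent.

€709,489.05

Periodic rate r = 0.0685/12 per month.
Level perpetuity: PV = PMT / r = 4,050 / (0.0685/12) = €709,489.05.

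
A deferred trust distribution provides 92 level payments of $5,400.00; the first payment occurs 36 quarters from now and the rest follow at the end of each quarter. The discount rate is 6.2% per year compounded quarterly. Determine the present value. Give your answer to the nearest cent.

$153,961.35

Ordinary annuity of 92 payments, first payment at period 36.
Periodic rate r = 0.062/4 per quarter; n is counted in quarters.
The ordinary-annuity PV formula values the stream one period before the first payment (period 35); discount that back 35 periods:
PV₀ = 5,400 × [1 − (1+r)^−92] / r × (1+r)^−35 = $153,961.35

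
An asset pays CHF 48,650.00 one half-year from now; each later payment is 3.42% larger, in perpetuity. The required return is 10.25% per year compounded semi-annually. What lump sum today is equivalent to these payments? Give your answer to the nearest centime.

CHF 2,853,372.43

Periodic rate r = 0.1025/2 per half-year.
Growing perpetuity (Gordon): PV = PMT₁ / (r − g) = 48,650 / (r − 0.0342) = CHF 2,853,372.43.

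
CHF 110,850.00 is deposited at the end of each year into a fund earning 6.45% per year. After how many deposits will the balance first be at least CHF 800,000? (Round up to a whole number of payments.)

Periodic rate r = 0.0645 per year.
Ordinary annuity FV: 800,000 = 110,850 × [((1+r)^n − 1)/r].
(1+r)^n = 1 + 800,000 × r / 110,850, so n = ln(1 + 800,000·r/110,850) / ln(1+r) = 6.11.
Round up to a whole number of payments: n = 7.

7 payments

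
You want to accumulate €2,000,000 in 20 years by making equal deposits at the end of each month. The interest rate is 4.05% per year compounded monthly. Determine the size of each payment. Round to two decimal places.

€5,422.36

Level ordinary annuity; solve FV = PMT × [((1+r)^n − 1)/r] for PMT.
Periodic rate r = 0.0405/12 per month; n is counted in months.
With n = 240: PMT = 2,000,000 / ([((1+r)^n − 1)/r]) = €5,422.36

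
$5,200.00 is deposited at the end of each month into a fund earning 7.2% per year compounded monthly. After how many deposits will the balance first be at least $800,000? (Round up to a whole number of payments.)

110 payments

Periodic rate r = 0.072/12 per month; n is counted in months.
Ordinary annuity FV: 800,000 = 5,200 × [((1+r)^n − 1)/r].
(1+r)^n = 1 + 800,000 × r / 5,200, so n = ln(1 + 800,000·r/5,200) / ln(1+r) = 109.31.
Round up to a whole number of payments: n = 110.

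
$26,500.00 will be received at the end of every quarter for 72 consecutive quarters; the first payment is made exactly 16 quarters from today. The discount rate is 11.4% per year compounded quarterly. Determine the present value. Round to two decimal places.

$529,355.21

Ordinary annuity of 72 payments, first payment at period 16.
Periodic rate r = 0.114/4 per quarter; n is counted in quarters.
The ordinary-annuity PV formula values the stream one period before the first payment (period 15); discount that back 15 periods:
PV₀ = 26,500 × [1 − (1+r)^−72] / r × (1+r)^−15 = $529,355.21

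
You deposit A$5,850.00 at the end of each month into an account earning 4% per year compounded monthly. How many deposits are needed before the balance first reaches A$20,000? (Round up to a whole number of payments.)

4 payments

Periodic rate r = 0.04/12 per month; n is counted in months.
Ordinary annuity FV: 20,000 = 5,850 × [((1+r)^n − 1)/r].
(1+r)^n = 1 + 20,000 × r / 5,850, so n = ln(1 + 20,000·r/5,850) / ln(1+r) = 3.41.
Round up to a whole number of payments: n = 4.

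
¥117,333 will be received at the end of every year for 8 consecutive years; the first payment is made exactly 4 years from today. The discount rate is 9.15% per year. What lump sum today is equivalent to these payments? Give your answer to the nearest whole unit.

¥496,632

Ordinary annuity of 8 payments, first payment at period 4.
Periodic rate r = 0.0915 per year.
The ordinary-annuity PV formula values the stream one period before the first payment (period 3); discount that back 3 periods:
PV₀ = 117,333 × [1 − (1+r)^−8] / r × (1+r)^−3 = ¥496,632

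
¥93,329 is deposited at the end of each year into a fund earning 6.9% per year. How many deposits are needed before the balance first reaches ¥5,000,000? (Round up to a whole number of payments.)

24 payments

Periodic rate r = 0.069 per year.
Ordinary annuity FV: 5,000,000 = 93,329 × [((1+r)^n − 1)/r].
(1+r)^n = 1 + 5,000,000 × r / 93,329, so n = ln(1 + 5,000,000·r/93,329) / ln(1+r) = 23.18.
Round up to a whole number of payments: n = 24.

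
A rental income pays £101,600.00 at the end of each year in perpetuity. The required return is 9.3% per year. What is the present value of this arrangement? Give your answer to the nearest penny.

£1,092,473.12

Periodic rate r = 0.093 per year.
Level perpetuity: PV = PMT / r = 101,600 / (0.093) = £1,092,473.12.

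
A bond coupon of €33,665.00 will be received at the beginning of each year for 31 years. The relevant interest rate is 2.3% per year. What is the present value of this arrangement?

€757,445.75

This is an annuity due: 31 payments of €33,665.00 at the beginning of each year.
Periodic rate r = 0.023 per year.
PV = PMT × [(1 − (1+r)^−n)/r] × (1+r) = 33,665 × [1 − (1+r)^−31] / r × (1+r) = €757,445.75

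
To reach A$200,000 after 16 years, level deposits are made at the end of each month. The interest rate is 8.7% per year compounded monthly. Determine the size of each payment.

A$482.89

Level ordinary annuity; solve FV = PMT × [((1+r)^n − 1)/r] for PMT.
Periodic rate r = 0.087/12 per month; n is counted in months.
With n = 192: PMT = 200,000 / ([((1+r)^n − 1)/r]) = A$482.89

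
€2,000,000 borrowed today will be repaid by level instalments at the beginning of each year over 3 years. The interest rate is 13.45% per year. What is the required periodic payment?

Level annuity due; solve PV = PMT × [(1 − (1+r)^−n)/r] × (1+r) for PMT.
Periodic rate r = 0.1345 per year.
With n = 3: PMT = 2,000,000 / ([(1 − (1+r)^−n)/r] × (1+r)) = €752,334.53

€752,334.53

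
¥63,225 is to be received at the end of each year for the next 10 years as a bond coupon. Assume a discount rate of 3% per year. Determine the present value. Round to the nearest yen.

¥539,322

This is an ordinary annuity: 10 payments of ¥63,225 at the end of each year.
Periodic rate r = 0.03 per year.
PV = PMT × [(1 − (1+r)^−n)/r] = 63,225 × [1 − (1+r)^−10] / r = ¥539,322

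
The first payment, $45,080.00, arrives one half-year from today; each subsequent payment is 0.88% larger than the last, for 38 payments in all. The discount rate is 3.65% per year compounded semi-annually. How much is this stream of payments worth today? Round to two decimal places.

Periodic rate r = 0.0365/2 per half-year; n is counted in half-years.
Growing ordinary annuity: PV = PMT₁ × [1 − ((1+g)/(1+r))^n] / (r − g) = 45,080 × [1 − ((1+0.0088)/(1+r))^38] / (r − 0.0088) = $1,423,206.45.

$1,423,206.45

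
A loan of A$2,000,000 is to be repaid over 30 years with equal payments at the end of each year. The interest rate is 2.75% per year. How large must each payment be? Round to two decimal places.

Level ordinary annuity; solve PV = PMT × [(1 − (1+r)^−n)/r] for PMT.
Periodic rate r = 0.0275 per year.
With n = 30: PMT = 2,000,000 / ([(1 − (1+r)^−n)/r]) = A$98,768.84

A$98,768.84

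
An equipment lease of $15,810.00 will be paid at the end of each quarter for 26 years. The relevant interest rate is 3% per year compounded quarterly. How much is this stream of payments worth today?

$1,138,863.60

This is an ordinary annuity: 104 payments of $15,810.00 at the end of each quarter.
Periodic rate r = 0.03/4 per quarter; n is counted in quarters.
PV = PMT × [(1 − (1+r)^−n)/r] = 15,810 × [1 − (1+r)^−104] / r = $1,138,863.60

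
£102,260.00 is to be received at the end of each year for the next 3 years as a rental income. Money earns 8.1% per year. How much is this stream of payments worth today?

This is an ordinary annuity: 3 payments of £102,260.00 at the end of each year.
Periodic rate r = 0.081 per year.
PV = PMT × [(1 − (1+r)^−n)/r] = 102,260 × [1 − (1+r)^−3] / r = £263,059.14

£263,059.14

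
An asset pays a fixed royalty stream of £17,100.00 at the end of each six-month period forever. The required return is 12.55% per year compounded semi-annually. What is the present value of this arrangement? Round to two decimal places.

Periodic rate r = 0.1255/2 per half-year.
Level perpetuity: PV = PMT / r = 17,100 / (0.1255/2) = £272,509.96.

£272,509.96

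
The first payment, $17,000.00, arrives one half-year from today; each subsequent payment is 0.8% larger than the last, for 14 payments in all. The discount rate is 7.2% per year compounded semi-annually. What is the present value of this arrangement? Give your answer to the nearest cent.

$193,427.38

Periodic rate r = 0.072/2 per half-year; n is counted in half-years.
Growing ordinary annuity: PV = PMT₁ × [1 − ((1+g)/(1+r))^n] / (r − g) = 17,000 × [1 − ((1+0.008)/(1+r))^14] / (r − 0.008) = $193,427.38.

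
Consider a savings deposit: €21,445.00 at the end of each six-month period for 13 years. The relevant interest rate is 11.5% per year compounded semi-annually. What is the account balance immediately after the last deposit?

€1,222,731.49

This is an ordinary annuity: 26 deposits of €21,445.00 at the end of each six-month period.
Periodic rate r = 0.115/2 per half-year; n is counted in half-years.
FV = PMT × [((1+r)^n − 1)/r] = 21,445 × [(1+r)^26 − 1] / r = €1,222,731.49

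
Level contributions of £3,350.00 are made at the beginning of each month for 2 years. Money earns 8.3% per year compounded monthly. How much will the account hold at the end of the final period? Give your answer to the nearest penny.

£87,734.30

This is an annuity due: 24 deposits of £3,350.00 at the beginning of each month.
Periodic rate r = 0.083/12 per month; n is counted in months.
FV = PMT × [((1+r)^n − 1)/r] × (1+r) = 3,350 × [(1+r)^24 − 1] / r × (1+r) = £87,734.30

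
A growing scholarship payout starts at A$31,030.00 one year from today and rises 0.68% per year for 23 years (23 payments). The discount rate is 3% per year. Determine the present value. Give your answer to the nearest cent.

A$545,488.70

Periodic rate r = 0.03 per year.
Growing ordinary annuity: PV = PMT₁ × [1 − ((1+g)/(1+r))^n] / (r − g) = 31,030 × [1 − ((1+0.0068)/(1+r))^23] / (r − 0.0068) = A$545,488.70.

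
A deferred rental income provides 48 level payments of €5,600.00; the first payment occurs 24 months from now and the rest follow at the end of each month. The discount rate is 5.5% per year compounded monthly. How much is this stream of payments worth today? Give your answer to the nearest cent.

Ordinary annuity of 48 payments, first payment at period 24.
Periodic rate r = 0.055/12 per month; n is counted in months.
The ordinary-annuity PV formula values the stream one period before the first payment (period 23); discount that back 23 periods:
PV₀ = 5,600 × [1 − (1+r)^−48] / r × (1+r)^−23 = €216,753.87

€216,753.87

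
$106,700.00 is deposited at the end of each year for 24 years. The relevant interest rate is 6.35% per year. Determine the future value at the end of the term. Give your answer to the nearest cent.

This is an ordinary annuity: 24 deposits of $106,700.00 at the end of each year.
Periodic rate r = 0.0635 per year.
FV = PMT × [((1+r)^n − 1)/r] = 106,700 × [(1+r)^24 − 1] / r = $5,683,291.26

$5,683,291.26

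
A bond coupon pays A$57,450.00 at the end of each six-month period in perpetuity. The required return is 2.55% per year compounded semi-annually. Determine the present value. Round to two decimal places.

Periodic rate r = 0.0255/2 per half-year.
Level perpetuity: PV = PMT / r = 57,450 / (0.0255/2) = A$4,505,882.35.

A$4,505,882.35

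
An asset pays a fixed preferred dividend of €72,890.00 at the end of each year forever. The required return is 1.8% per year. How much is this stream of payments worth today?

Periodic rate r = 0.018 per year.
Level perpetuity: PV = PMT / r = 72,890 / (0.018) = €4,049,444.44.

€4,049,444.44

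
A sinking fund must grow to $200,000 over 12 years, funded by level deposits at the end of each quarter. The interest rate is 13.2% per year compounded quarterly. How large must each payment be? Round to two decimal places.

Level ordinary annuity; solve FV = PMT × [((1+r)^n − 1)/r] for PMT.
Periodic rate r = 0.132/4 per quarter; n is counted in quarters.
With n = 48: PMT = 200,000 / ([((1+r)^n − 1)/r]) = $1,759.37

$1,759.37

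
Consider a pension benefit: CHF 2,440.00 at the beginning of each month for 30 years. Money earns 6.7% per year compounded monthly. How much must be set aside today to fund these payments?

This is an annuity due: 360 payments of CHF 2,440.00 at the beginning of each month.
Periodic rate r = 0.067/12 per month; n is counted in months.
PV = PMT × [(1 − (1+r)^−n)/r] × (1+r) = 2,440 × [1 − (1+r)^−360] / r × (1+r) = CHF 380,242.84

CHF 380,242.84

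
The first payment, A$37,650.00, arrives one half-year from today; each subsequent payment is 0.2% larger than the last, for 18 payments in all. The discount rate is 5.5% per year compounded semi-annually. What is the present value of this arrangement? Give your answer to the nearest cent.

Periodic rate r = 0.055/2 per half-year; n is counted in half-years.
Growing ordinary annuity: PV = PMT₁ × [1 − ((1+g)/(1+r))^n] / (r − g) = 37,650 × [1 − ((1+0.002)/(1+r))^18] / (r − 0.002) = A$537,243.01.

A$537,243.01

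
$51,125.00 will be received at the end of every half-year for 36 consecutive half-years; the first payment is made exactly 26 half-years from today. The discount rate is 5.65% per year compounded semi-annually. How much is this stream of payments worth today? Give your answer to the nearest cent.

Ordinary annuity of 36 payments, first payment at period 26.
Periodic rate r = 0.0565/2 per half-year; n is counted in half-years.
The ordinary-annuity PV formula values the stream one period before the first payment (period 25); discount that back 25 periods:
PV₀ = 51,125 × [1 − (1+r)^−36] / r × (1+r)^−25 = $571,055.18

$571,055.18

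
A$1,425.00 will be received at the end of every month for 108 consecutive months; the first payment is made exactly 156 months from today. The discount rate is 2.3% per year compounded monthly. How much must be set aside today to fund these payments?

Ordinary annuity of 108 payments, first payment at period 156.
Periodic rate r = 0.023/12 per month; n is counted in months.
The ordinary-annuity PV formula values the stream one period before the first payment (period 155); discount that back 155 periods:
PV₀ = 1,425 × [1 − (1+r)^−108] / r × (1+r)^−155 = A$103,226.63

A$103,226.63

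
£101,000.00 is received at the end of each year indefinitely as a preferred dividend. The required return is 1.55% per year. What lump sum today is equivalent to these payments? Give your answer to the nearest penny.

£6,516,129.03

Periodic rate r = 0.0155 per year.
Level perpetuity: PV = PMT / r = 101,000 / (0.0155) = £6,516,129.03.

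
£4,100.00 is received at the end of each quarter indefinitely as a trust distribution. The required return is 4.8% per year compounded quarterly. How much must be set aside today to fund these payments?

Periodic rate r = 0.048/4 per quarter.
Level perpetuity: PV = PMT / r = 4,100 / (0.048/4) = £341,666.67.

£341,666.67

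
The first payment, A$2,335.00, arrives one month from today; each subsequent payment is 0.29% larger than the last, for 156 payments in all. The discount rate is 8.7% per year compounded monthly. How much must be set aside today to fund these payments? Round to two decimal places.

A$263,523.51

Periodic rate r = 0.087/12 per month; n is counted in months.
Growing ordinary annuity: PV = PMT₁ × [1 − ((1+g)/(1+r))^n] / (r − g) = 2,335 × [1 − ((1+0.0029)/(1+r))^156] / (r − 0.0029) = A$263,523.51.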